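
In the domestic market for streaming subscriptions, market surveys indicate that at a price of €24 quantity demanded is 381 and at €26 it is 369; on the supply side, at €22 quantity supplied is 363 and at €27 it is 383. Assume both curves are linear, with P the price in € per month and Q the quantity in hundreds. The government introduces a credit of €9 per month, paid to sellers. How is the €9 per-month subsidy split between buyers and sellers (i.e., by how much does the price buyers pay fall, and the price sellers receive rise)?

Demand slope: (369 − 381)/(26 − 24) = -6, so Qd = 525 − 6P.
Supply slope: (383 − 363)/(27 − 22) = 4, so Qs = 4P + 275.
Before the subsidy: set 525 − 6P = 4P + 275 → P* = €25, Q* = 375.
With a per-unit subsidy paid to sellers, each receives P + 9 per unit sold, so supply becomes Qs = 4(P + 9) + 275.
New equilibrium: buyers pay €21.4, sellers receive €30.4, Q = 396.6. (Wedge: Pb − Ps = −9.)
Gain to buyers: €3.6; to sellers: €5.4. (They sum to €9.)

Buyers gain €3.6 per month; sellers gain €5.4 per month.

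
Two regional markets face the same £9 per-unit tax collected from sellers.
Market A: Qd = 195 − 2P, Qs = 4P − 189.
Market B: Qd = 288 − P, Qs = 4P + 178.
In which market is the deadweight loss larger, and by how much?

Market A: pre-tax P* = £64, Q* = 67; post-tax Q = 55; deadweight loss = £54.
Market B: pre-tax P* = £22, Q* = 266; post-tax Q = 258.8; deadweight loss = £32.4.
Difference: £54 vs £32.4 → market A is larger by £21.6.

Market A, by £21.6.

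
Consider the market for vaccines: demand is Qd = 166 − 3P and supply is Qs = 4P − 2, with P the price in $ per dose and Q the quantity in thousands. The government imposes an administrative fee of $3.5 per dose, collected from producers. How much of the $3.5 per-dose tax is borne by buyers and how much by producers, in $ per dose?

Buyers bear $2 per dose; producers bear $1.5 per dose.

Before the tax: set 166 − 3P = 4P − 2 → P* = $24, Q* = 94.
With the tax collected from producers, supply shifts: Qs = 4(P − 3.5) − 2.
Solving gives Q = 88 with buyers paying $26 and producers receiving $22.5 (the $3.5 wedge).
Burden on buyers: $2; on producers: $1.5. (They sum to $3.5.)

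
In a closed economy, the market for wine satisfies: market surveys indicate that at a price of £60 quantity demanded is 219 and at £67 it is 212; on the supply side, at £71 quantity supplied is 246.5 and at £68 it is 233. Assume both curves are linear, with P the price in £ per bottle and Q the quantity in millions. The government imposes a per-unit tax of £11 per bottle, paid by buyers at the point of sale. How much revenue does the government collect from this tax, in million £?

Tax revenue = £2266 million.

Demand slope: (212 − 219)/(67 − 60) = -1, so Qd = 279 − P.
Supply slope: (233 − 246.5)/(68 − 71) = 4.5, so Qs = 4.5P − 73.
Before the tax: set 279 − P = 4.5P − 73 → P* = £64, Q* = 215.
With the tax collected from buyers, demand (in seller-price terms) shifts: Qd = 279 − (P + 11).
New equilibrium: buyers pay £73, sellers receive £62, Q = 206. (Wedge: Pb − Ps = 11.)
Revenue = t · Q = 11 · 206 = £2266.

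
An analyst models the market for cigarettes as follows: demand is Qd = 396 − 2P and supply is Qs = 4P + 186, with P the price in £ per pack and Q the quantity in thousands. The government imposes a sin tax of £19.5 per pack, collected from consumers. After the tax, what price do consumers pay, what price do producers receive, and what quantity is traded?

Before the tax: set 396 − 2P = 4P + 186 → P* = £35, Q* = 326.
With the tax collected from consumers, demand (in seller-price terms) shifts: Qd = 396 − 2(P + 19.5).
New equilibrium: consumers pay £48, producers receive £28.5, Q = 300. (Wedge: Pb − Ps = 19.5.)
The less price-elastic side of the market bears the larger share of a per-unit tax.

Consumers pay £48; producers receive £28.5; quantity = 300.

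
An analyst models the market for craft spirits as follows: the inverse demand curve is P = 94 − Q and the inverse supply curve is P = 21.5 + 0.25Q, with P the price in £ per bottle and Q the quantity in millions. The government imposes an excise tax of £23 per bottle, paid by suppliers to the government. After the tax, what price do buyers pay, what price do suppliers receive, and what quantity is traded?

Rewrite in direct form: Qd = 94 − P and Qs = 4P − 86.
Before the tax: set 94 − P = 4P − 86 → P* = £36, Q* = 58.
With the tax collected from suppliers, supply shifts: Qs = 4(P − 23) − 86.
New equilibrium: buyers pay £54.4, suppliers receive £31.4, Q = 39.6. (Wedge: Pb − Ps = 23.)

Buyers pay £54.4; suppliers receive £31.4; quantity = 39.6.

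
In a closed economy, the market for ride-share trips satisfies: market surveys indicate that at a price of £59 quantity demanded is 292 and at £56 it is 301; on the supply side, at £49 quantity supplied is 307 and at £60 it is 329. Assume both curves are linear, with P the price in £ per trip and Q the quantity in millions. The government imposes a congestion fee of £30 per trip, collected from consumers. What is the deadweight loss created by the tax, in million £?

Deadweight loss = £540 million.

Demand slope: (301 − 292)/(56 − 59) = -3, so Qd = 469 − 3P.
Supply slope: (329 − 307)/(60 − 49) = 2, so Qs = 2P + 209.
Before the tax: set 469 − 3P = 2P + 209 → P* = £52, Q* = 313.
With the tax collected from consumers, demand (in seller-price terms) shifts: Qd = 469 − 3(P + 30).
New equilibrium: consumers pay £64, sellers receive £34, Q = 277. (Wedge: Pb − Ps = 30.)
Quantity falls by |ΔQ| = |313 − 277| = 36.
DWL = ½ · t · |ΔQ| = ½ · 30 · 36 = £540.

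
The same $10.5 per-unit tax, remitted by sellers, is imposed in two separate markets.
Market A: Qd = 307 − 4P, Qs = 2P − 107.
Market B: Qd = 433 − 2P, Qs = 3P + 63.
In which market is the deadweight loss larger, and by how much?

Market A: pre-tax P* = $69, Q* = 31; post-tax Q = 17; deadweight loss = $73.5.
Market B: pre-tax P* = $74, Q* = 285; post-tax Q = 272.4; deadweight loss = $66.15.
Difference: $73.5 vs $66.15 → market A is larger by $7.35.

Market A, by $7.35.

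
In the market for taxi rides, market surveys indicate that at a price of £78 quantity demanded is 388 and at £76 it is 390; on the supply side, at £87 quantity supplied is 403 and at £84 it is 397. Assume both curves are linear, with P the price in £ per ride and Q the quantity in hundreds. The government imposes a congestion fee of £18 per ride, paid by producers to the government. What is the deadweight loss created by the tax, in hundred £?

Demand slope: (390 − 388)/(76 − 78) = -1, so Qd = 466 − P.
Supply slope: (397 − 403)/(84 − 87) = 2, so Qs = 2P + 229.
Before the tax: set 466 − P = 2P + 229 → P* = £79, Q* = 387.
With the tax collected from producers, supply shifts: Qs = 2(P − 18) + 229.
New equilibrium: buyers pay £91, producers receive £73, Q = 375. (Wedge: Pb − Ps = 18.)
Quantity falls by |ΔQ| = |387 − 375| = 12.
DWL = ½ · t · |ΔQ| = ½ · 18 · 12 = £108.

Deadweight loss = £108 hundred.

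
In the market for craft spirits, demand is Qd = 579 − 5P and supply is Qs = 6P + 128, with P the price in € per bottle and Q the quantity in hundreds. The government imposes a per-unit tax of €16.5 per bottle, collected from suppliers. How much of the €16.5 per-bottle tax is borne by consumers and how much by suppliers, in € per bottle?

Consumers bear €9 per bottle; suppliers bear €7.5 per bottle.

Before the tax: set 579 − 5P = 6P + 128 → P* = €41, Q* = 374.
With the tax collected from suppliers, supply shifts: Qs = 6(P − 16.5) + 128.
Solving gives Q = 329 with consumers paying €50 and suppliers receiving €33.5 (the €16.5 wedge).
Burden on consumers: €9; on suppliers: €7.5. (They sum to €16.5.)
The less price-elastic side of the market bears the larger share of a per-unit tax.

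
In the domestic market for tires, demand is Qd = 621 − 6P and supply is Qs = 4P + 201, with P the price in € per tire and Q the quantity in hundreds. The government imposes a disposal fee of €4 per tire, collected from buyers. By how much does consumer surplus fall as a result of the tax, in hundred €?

Consumer surplus falls by €582.72 hundred.

Without the tax, 621 − 6P = 4P + 201 gives 10P = 420, so P* = €42 and Q* = 369.
With the tax collected from buyers, demand (in seller-price terms) shifts: Qd = 621 − 6(P + 4).
New equilibrium: buyers pay €43.6, suppliers receive €39.6, Q = 359.4. (Wedge: Pb − Ps = 4.)
ΔCS is the trapezoid between Q = 359.4 and Q = 369 of height €1.6: ½ · (369 + 359.4) · 1.6 = €582.72.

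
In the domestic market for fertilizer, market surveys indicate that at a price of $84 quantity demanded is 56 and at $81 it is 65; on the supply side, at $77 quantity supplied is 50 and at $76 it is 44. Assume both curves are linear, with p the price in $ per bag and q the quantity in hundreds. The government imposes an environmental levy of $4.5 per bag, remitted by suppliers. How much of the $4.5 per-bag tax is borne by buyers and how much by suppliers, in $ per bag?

Buyers bear $3 per bag; suppliers bear $1.5 per bag.

Demand slope: (65 − 56)/(81 − 84) = -3, so qd = 308 − 3p.
Supply slope: (44 − 50)/(76 − 77) = 6, so qs = 6p − 412.
Before the tax: set 308 − 3p = 6p − 412 → p* = $80, q* = 68.
With the tax collected from suppliers, supply shifts: qs = 6(p − 4.5) − 412.
Solving gives q = 59 with buyers paying $83 and suppliers receiving $78.5 (the $4.5 wedge).
Burden on buyers: $3; on suppliers: $1.5. (They sum to $4.5.)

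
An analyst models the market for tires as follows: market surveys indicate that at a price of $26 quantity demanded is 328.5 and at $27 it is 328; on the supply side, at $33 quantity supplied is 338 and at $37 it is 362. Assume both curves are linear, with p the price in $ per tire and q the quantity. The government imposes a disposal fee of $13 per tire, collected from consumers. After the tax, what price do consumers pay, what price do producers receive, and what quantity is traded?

Consumers pay $43; producers receive $30; quantity = 320.

Demand slope: (328 − 328.5)/(27 − 26) = -0.5, so qd = 341.5 − 0.5p.
Supply slope: (362 − 338)/(37 − 33) = 6, so qs = 6p + 140.
Without the tax, 341.5 − 0.5p = 6p + 140 gives 6.5p = 201.5, so p* = $31 and q* = 326.
With the tax collected from consumers, demand (in seller-price terms) shifts: qd = 341.5 − 0.5(p + 13).
Solving gives q = 320 with consumers paying $43 and producers receiving $30 (the $13 wedge).
The less price-elastic side of the market bears the larger share of a per-unit tax.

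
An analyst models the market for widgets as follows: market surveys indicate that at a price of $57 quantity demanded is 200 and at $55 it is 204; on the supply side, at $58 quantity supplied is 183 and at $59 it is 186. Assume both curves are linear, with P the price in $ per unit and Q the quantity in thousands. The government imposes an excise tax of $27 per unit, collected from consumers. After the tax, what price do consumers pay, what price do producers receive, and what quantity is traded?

Consumers pay $77.2; producers receive $50.2; quantity = 159.6.

Demand slope: (204 − 200)/(55 − 57) = -2, so Qd = 314 − 2P.
Supply slope: (186 − 183)/(59 − 58) = 3, so Qs = 3P + 9.
Before the tax: set 314 − 2P = 3P + 9 → P* = $61, Q* = 192.
With the tax collected from consumers, demand (in seller-price terms) shifts: Qd = 314 − 2(P + 27).
New equilibrium: consumers pay $77.2, producers receive $50.2, Q = 159.6. (Wedge: Pb − Ps = 27.)
The less price-elastic side of the market bears the larger share of a per-unit tax.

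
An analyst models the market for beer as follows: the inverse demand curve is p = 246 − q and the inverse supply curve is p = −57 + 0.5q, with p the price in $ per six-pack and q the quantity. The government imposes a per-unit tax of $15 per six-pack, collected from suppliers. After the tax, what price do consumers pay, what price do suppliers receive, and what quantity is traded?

Consumers pay $54; suppliers receive $39; quantity = 192.

Rewrite in direct form: qd = 246 − p and qs = 2p + 114.
Before the tax: set 246 − p = 2p + 114 → p* = $44, q* = 202.
With the tax collected from suppliers, supply shifts: qs = 2(p − 15) + 114.
Solving gives q = 192 with consumers paying $54 and suppliers receiving $39 (the $15 wedge).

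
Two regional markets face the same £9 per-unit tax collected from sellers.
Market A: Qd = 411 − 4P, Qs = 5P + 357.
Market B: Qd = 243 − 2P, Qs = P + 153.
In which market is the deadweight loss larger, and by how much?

Market A, by £63.

Market A: pre-tax P* = £6, Q* = 387; post-tax Q = 367; deadweight loss = £90.
Market B: pre-tax P* = £30, Q* = 183; post-tax Q = 177; deadweight loss = £27.
Difference: £90 vs £27 → market A is larger by £63.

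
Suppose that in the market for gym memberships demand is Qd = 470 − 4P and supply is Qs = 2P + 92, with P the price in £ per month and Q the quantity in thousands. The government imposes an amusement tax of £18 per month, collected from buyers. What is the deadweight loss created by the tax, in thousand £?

Without the tax, 470 − 4P = 2P + 92 gives 6P = 378, so P* = £63 and Q* = 218.
With the tax collected from buyers, demand (in seller-price terms) shifts: Qd = 470 − 4(P + 18).
New equilibrium: buyers pay £69, suppliers receive £51, Q = 194. (Wedge: Pb − Ps = 18.)
Quantity falls by |ΔQ| = |218 − 194| = 24.
DWL = ½ · t · |ΔQ| = ½ · 18 · 24 = £216.

Deadweight loss = £216 thousand.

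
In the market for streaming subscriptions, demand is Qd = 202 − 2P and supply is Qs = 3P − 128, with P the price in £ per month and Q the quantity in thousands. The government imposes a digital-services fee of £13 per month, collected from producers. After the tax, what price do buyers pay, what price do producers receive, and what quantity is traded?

Without the tax, 202 − 2P = 3P − 128 gives 5P = 330, so P* = £66 and Q* = 70.
With the tax collected from producers, supply shifts: Qs = 3(P − 13) − 128.
New equilibrium: buyers pay £73.8, producers receive £60.8, Q = 54.4. (Wedge: Pb − Ps = 13.)
The less price-elastic side of the market bears the larger share of a per-unit tax.

Buyers pay £73.8; producers receive £60.8; quantity = 54.4.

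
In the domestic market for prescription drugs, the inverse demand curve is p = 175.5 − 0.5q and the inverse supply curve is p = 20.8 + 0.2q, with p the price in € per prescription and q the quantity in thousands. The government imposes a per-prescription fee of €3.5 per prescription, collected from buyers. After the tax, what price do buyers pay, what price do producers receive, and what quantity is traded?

Buyers pay €67.5; producers receive €64; quantity = 216.

Inverting to q(p) form: qd = 351 − 2p; qs = 5p − 104.
Without the tax, 351 − 2p = 5p − 104 gives 7p = 455, so p* = €65 and q* = 221.
With the tax collected from buyers, demand (in seller-price terms) shifts: qd = 351 − 2(p + 3.5).
New equilibrium: buyers pay €67.5, producers receive €64, q = 216. (Wedge: pb − ps = 3.5.)
The less price-elastic side of the market bears the larger share of a per-unit tax.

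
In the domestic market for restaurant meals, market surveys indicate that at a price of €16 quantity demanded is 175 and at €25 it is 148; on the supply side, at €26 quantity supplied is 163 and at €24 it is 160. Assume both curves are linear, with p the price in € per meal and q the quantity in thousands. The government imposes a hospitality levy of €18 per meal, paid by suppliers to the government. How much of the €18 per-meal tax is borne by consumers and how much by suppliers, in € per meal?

Consumers bear €6 per meal; suppliers bear €12 per meal.

Demand slope: (148 − 175)/(25 − 16) = -3, so qd = 223 − 3p.
Supply slope: (160 − 163)/(24 − 26) = 1.5, so qs = 1.5p + 124.
Without the tax, 223 − 3p = 1.5p + 124 gives 4.5p = 99, so p* = €22 and q* = 157.
With the tax collected from suppliers, supply shifts: qs = 1.5(p − 18) + 124.
Solving gives q = 139 with consumers paying €28 and suppliers receiving €10 (the €18 wedge).
Burden on consumers: €6; on suppliers: €12. (They sum to €18.)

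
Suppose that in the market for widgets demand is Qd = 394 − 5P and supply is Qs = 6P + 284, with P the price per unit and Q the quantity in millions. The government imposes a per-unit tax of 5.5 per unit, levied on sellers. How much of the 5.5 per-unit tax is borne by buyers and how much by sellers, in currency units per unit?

Without the tax, 394 − 5P = 6P + 284 gives 11P = 110, so P* = 10 and Q* = 344.
With the tax collected from sellers, supply shifts: Qs = 6(P − 5.5) + 284.
Solving gives Q = 329 with buyers paying 13 and sellers receiving 7.5 (the 5.5 wedge).
Burden on buyers: 3; on sellers: 2.5. (They sum to 5.5.)
The less price-elastic side of the market bears the larger share of a per-unit tax.

Buyers bear 3 per unit; sellers bear 2.5 per unit.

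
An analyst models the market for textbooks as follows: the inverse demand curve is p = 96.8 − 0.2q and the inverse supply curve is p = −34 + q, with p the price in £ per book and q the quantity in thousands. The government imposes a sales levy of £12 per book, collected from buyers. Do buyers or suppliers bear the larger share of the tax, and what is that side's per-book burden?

Suppliers bear the larger share: £10 per book.

Rewrite in direct form: qd = 484 − 5p and qs = p + 34.
Without the tax, 484 − 5p = p + 34 gives 6p = 450, so p* = £75 and q* = 109.
With the tax collected from buyers, demand (in seller-price terms) shifts: qd = 484 − 5(p + 12).
Solving gives q = 99 with buyers paying £77 and suppliers receiving £65 (the £12 wedge).
Per-book burden: buyers £2, suppliers £10.
Suppliers take the larger share because supply is less price-elastic here (demand slope 5 vs supply slope 1).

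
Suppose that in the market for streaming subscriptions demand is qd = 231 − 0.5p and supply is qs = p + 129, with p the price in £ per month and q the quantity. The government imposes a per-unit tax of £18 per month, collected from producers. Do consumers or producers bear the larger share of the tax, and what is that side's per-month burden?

Before the tax: set 231 − 0.5p = p + 129 → p* = £68, q* = 197.
With the tax collected from producers, supply shifts: qs = (p − 18) + 129.
New equilibrium: consumers pay £80, producers receive £62, q = 191. (Wedge: pb − ps = 18.)
Per-month burden: consumers £12, producers £6.
Consumers take the larger share because demand is less price-elastic here (demand slope 0.5 vs supply slope 1).
The less price-elastic side of the market bears the larger share of a per-unit tax.

Consumers bear the larger share: £12 per month.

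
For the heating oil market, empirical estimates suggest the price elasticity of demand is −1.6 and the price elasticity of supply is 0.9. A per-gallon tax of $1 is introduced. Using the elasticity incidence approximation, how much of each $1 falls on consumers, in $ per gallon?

Incidence ratio: consumers' share ≈ εs / (εs + |εd|) = 0.9 / (0.9 + 1.6) = 0.36.
So consumers bear ≈ 0.36 × $1 = $0.36; sellers bear $0.64.

Consumers bear ≈ $0.36 per gallon.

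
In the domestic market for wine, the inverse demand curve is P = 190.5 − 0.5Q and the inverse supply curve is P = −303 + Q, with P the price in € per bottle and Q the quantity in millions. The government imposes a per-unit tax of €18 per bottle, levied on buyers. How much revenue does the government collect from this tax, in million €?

Rewrite in direct form: Qd = 381 − 2P and Qs = P + 303.
Without the tax, 381 − 2P = P + 303 gives 3P = 78, so P* = €26 and Q* = 329.
With the tax collected from buyers, demand (in seller-price terms) shifts: Qd = 381 − 2(P + 18).
New equilibrium: buyers pay €32, suppliers receive €14, Q = 317. (Wedge: Pb − Ps = 18.)
Revenue = t · Q = 18 · 317 = €5706.

Tax revenue = €5706 million.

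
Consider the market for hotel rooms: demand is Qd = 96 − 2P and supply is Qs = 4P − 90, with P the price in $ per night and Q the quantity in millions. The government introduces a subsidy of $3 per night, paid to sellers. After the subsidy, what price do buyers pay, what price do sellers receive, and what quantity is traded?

Buyers pay $29; sellers receive $32; quantity = 38.

Without the subsidy, 96 − 2P = 4P − 90 gives 6P = 186, so P* = $31 and Q* = 34.
With a per-unit subsidy paid to sellers, each receives P + 3 per unit sold, so supply becomes Qs = 4(P + 3) − 90.
Solving gives Q = 38 with buyers paying $29 and sellers receiving $32 (the $3 wedge).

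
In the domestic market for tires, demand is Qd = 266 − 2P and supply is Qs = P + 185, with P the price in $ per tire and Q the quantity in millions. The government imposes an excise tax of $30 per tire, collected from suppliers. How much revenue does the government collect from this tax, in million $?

Without the tax, 266 − 2P = P + 185 gives 3P = 81, so P* = $27 and Q* = 212.
With the tax collected from suppliers, supply shifts: Qs = (P − 30) + 185.
New equilibrium: consumers pay $37, suppliers receive $7, Q = 192. (Wedge: Pb − Ps = 30.)
Revenue = t · Q = 30 · 192 = $5760.

Tax revenue = $5760 million.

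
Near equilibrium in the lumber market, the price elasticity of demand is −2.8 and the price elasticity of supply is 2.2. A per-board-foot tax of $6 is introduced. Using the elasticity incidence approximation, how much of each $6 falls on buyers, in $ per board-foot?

Buyers bear ≈ $2.64 per board-foot.

Incidence ratio: buyers' share ≈ εs / (εs + |εd|) = 2.2 / (2.2 + 2.8) = 0.44.
So buyers bear ≈ 0.44 × $6 = $2.64; suppliers bear $3.36.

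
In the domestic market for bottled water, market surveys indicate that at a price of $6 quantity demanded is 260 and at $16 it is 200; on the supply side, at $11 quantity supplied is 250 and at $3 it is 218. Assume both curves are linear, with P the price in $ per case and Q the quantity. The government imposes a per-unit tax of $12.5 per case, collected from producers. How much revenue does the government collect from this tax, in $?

Tax revenue = $2650.

Demand slope: (200 − 260)/(16 − 6) = -6, so Qd = 296 − 6P.
Supply slope: (218 − 250)/(3 − 11) = 4, so Qs = 4P + 206.
Before the tax: set 296 − 6P = 4P + 206 → P* = $9, Q* = 242.
With the tax collected from producers, supply shifts: Qs = 4(P − 12.5) + 206.
New equilibrium: buyers pay $14, producers receive $1.5, Q = 212. (Wedge: Pb − Ps = 12.5.)
Revenue = t · Q = 12.5 · 212 = $2650.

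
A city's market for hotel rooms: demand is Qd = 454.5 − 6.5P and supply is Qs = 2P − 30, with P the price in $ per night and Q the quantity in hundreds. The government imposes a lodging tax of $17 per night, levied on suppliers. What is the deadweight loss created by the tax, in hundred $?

Without the tax, 454.5 − 6.5P = 2P − 30 gives 8.5P = 484.5, so P* = $57 and Q* = 84.
With the tax collected from suppliers, supply shifts: Qs = 2(P − 17) − 30.
Solving gives Q = 58 with consumers paying $61 and suppliers receiving $44 (the $17 wedge).
Quantity falls by |ΔQ| = |84 − 58| = 26.
DWL = ½ · t · |ΔQ| = ½ · 17 · 26 = $221.

Deadweight loss = $221 hundred.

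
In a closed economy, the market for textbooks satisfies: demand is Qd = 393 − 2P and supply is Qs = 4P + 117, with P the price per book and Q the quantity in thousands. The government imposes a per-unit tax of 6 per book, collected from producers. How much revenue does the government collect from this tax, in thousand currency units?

Before the tax: set 393 − 2P = 4P + 117 → P* = 46, Q* = 301.
With the tax collected from producers, supply shifts: Qs = 4(P − 6) + 117.
New equilibrium: consumers pay 50, producers receive 44, Q = 293. (Wedge: Pb − Ps = 6.)
Revenue = t · Q = 6 · 293 = 1758.

Tax revenue = 1758 thousand.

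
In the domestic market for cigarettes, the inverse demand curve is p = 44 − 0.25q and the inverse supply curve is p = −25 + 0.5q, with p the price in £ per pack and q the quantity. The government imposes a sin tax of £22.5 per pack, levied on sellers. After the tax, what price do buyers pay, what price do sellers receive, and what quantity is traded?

Buyers pay £28.5; sellers receive £6; quantity = 62.

Rewrite in direct form: qd = 176 − 4p and qs = 2p + 50.
Before the tax: set 176 − 4p = 2p + 50 → p* = £21, q* = 92.
With the tax collected from sellers, supply shifts: qs = 2(p − 22.5) + 50.
New equilibrium: buyers pay £28.5, sellers receive £6, q = 62. (Wedge: pb − ps = 22.5.)
The less price-elastic side of the market bears the larger share of a per-unit tax.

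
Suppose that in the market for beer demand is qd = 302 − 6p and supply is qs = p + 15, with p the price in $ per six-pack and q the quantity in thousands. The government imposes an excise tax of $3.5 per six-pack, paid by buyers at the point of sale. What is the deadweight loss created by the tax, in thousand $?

Without the tax, 302 − 6p = p + 15 gives 7p = 287, so p* = $41 and q* = 56.
With the tax collected from buyers, demand (in seller-price terms) shifts: qd = 302 − 6(p + 3.5).
New equilibrium: buyers pay $41.5, sellers receive $38, q = 53. (Wedge: pb − ps = 3.5.)
Quantity falls by |ΔQ| = |56 − 53| = 3.
DWL = ½ · t · |ΔQ| = ½ · 3.5 · 3 = $5.25.

Deadweight loss = $5.25 thousand.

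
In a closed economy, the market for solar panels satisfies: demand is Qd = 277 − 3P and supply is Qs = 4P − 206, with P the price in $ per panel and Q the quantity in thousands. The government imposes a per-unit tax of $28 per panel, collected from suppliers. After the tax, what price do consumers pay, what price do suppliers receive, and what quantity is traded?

Without the tax, 277 − 3P = 4P − 206 gives 7P = 483, so P* = $69 and Q* = 70.
With the tax collected from suppliers, supply shifts: Qs = 4(P − 28) − 206.
Solving gives Q = 22 with consumers paying $85 and suppliers receiving $57 (the $28 wedge).

Consumers pay $85; suppliers receive $57; quantity = 22.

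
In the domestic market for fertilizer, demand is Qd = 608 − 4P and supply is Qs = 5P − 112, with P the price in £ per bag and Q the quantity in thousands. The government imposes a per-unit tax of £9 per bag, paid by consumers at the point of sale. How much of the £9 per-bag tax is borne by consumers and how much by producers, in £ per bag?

Before the tax: set 608 − 4P = 5P − 112 → P* = £80, Q* = 288.
With the tax collected from consumers, demand (in seller-price terms) shifts: Qd = 608 − 4(P + 9).
New equilibrium: consumers pay £85, producers receive £76, Q = 268. (Wedge: Pb − Ps = 9.)
Burden on consumers: £5; on producers: £4. (They sum to £9.)

Consumers bear £5 per bag; producers bear £4 per bag.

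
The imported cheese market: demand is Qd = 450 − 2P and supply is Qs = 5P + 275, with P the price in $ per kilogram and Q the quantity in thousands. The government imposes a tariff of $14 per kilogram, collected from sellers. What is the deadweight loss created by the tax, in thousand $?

Before the tax: set 450 − 2P = 5P + 275 → P* = $25, Q* = 400.
With the tax collected from sellers, supply shifts: Qs = 5(P − 14) + 275.
Solving gives Q = 380 with buyers paying $35 and sellers receiving $21 (the $14 wedge).
Quantity falls by |ΔQ| = |400 − 380| = 20.
DWL = ½ · t · |ΔQ| = ½ · 14 · 20 = $140.

Deadweight loss = $140 thousand.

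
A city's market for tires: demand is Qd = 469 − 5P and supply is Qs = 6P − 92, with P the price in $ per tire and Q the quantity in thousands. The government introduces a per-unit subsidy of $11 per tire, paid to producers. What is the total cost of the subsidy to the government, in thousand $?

Without the subsidy, 469 − 5P = 6P − 92 gives 11P = 561, so P* = $51 and Q* = 214.
With a per-unit subsidy paid to producers, each receives P + 11 per unit sold, so supply becomes Qs = 6(P + 11) − 92.
New equilibrium: buyers pay $45, producers receive $56, Q = 244. (Wedge: Pb − Ps = −11.)
Outlay = t · Q = 11 · 244 = $2684.

Government outlay = $2684 thousand.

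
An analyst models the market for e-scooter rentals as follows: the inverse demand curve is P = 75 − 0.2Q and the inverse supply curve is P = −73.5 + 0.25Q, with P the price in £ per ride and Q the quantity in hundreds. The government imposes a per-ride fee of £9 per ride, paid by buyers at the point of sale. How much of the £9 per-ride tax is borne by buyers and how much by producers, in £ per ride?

Inverting to Q(P) form: Qd = 375 − 5P; Qs = 4P + 294.
Without the tax, 375 − 5P = 4P + 294 gives 9P = 81, so P* = £9 and Q* = 330.
With the tax collected from buyers, demand (in seller-price terms) shifts: Qd = 375 − 5(P + 9).
New equilibrium: buyers pay £13, producers receive £4, Q = 310. (Wedge: Pb − Ps = 9.)
Burden on buyers: £4; on producers: £5. (They sum to £9.)
The less price-elastic side of the market bears the larger share of a per-unit tax.

Buyers bear £4 per ride; producers bear £5 per ride.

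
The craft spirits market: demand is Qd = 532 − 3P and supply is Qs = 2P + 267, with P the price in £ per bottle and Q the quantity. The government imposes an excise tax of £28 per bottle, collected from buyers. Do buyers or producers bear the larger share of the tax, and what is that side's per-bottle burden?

Before the tax: set 532 − 3P = 2P + 267 → P* = £53, Q* = 373.
With the tax collected from buyers, demand (in seller-price terms) shifts: Qd = 532 − 3(P + 28).
New equilibrium: buyers pay £64.2, producers receive £36.2, Q = 339.4. (Wedge: Pb − Ps = 28.)
Per-bottle burden: buyers £11.2, producers £16.8.
Producers take the larger share because supply is less price-elastic here (demand slope 3 vs supply slope 2).

Producers bear the larger share: £16.8 per bottle.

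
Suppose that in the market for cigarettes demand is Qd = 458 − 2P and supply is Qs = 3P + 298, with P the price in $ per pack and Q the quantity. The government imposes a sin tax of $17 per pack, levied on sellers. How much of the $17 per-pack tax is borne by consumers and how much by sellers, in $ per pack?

Consumers bear $10.2 per pack; sellers bear $6.8 per pack.

Before the tax: set 458 − 2P = 3P + 298 → P* = $32, Q* = 394.
With the tax collected from sellers, supply shifts: Qs = 3(P − 17) + 298.
New equilibrium: consumers pay $42.2, sellers receive $25.2, Q = 373.6. (Wedge: Pb − Ps = 17.)
Burden on consumers: $10.2; on sellers: $6.8. (They sum to $17.)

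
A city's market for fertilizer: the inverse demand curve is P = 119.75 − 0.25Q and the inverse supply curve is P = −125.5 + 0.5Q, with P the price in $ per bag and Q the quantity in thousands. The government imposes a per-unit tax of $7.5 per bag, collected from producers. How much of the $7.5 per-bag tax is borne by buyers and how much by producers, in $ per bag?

Inverting to Q(P) form: Qd = 479 − 4P; Qs = 2P + 251.
Without the tax, 479 − 4P = 2P + 251 gives 6P = 228, so P* = $38 and Q* = 327.
With the tax collected from producers, supply shifts: Qs = 2(P − 7.5) + 251.
New equilibrium: buyers pay $40.5, producers receive $33, Q = 317. (Wedge: Pb − Ps = 7.5.)
Burden on buyers: $2.5; on producers: $5. (They sum to $7.5.)

Buyers bear $2.5 per bag; producers bear $5 per bag.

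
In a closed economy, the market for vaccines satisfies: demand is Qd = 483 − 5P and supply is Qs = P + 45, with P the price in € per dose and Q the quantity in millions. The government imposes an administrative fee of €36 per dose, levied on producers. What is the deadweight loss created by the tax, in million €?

Before the tax: set 483 − 5P = P + 45 → P* = €73, Q* = 118.
With the tax collected from producers, supply shifts: Qs = (P − 36) + 45.
Solving gives Q = 88 with buyers paying €79 and producers receiving €43 (the €36 wedge).
Quantity falls by |ΔQ| = |118 − 88| = 30.
DWL = ½ · t · |ΔQ| = ½ · 36 · 30 = €540.

Deadweight loss = €540 million.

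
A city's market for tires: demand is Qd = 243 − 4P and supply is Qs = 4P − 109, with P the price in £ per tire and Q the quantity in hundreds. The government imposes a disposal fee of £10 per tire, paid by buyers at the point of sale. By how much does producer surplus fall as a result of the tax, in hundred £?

Producer surplus falls by £285 hundred.

Before the tax: set 243 − 4P = 4P − 109 → P* = £44, Q* = 67.
With the tax collected from buyers, demand (in seller-price terms) shifts: Qd = 243 − 4(P + 10).
Solving gives Q = 47 with buyers paying £49 and suppliers receiving £39 (the £10 wedge).
ΔPS is the trapezoid between Q = 47 and Q = 67 of height £5: ½ · (67 + 47) · 5 = £285.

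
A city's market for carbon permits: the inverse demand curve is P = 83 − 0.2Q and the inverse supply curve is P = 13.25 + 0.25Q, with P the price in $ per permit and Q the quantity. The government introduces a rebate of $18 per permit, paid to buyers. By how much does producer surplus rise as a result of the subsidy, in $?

Rewrite in direct form: Qd = 415 − 5P and Qs = 4P − 53.
Without the subsidy, 415 − 5P = 4P − 53 gives 9P = 468, so P* = $52 and Q* = 155.
With a per-unit subsidy paid to buyers, each effectively pays P − 18, so demand becomes Qd = 415 − 5(P − 18).
Solving gives Q = 195 with buyers paying $44 and suppliers receiving $62 (the $18 wedge).
ΔPS is the trapezoid between Q = 195 and Q = 155 of height $10: ½ · (155 + 195) · 10 = $1750.

Producer surplus rises by $1750.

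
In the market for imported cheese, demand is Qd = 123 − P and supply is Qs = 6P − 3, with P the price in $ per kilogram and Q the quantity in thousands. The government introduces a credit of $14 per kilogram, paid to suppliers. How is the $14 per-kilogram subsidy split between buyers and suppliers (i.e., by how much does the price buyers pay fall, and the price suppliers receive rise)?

Buyers gain $12 per kilogram; suppliers gain $2 per kilogram.

Before the subsidy: set 123 − P = 6P − 3 → P* = $18, Q* = 105.
With a per-unit subsidy paid to suppliers, each receives P + 14 per unit sold, so supply becomes Qs = 6(P + 14) − 3.
Solving gives Q = 117 with buyers paying $6 and suppliers receiving $20 (the $14 wedge).
Gain to buyers: $12; to suppliers: $2. (They sum to $14.)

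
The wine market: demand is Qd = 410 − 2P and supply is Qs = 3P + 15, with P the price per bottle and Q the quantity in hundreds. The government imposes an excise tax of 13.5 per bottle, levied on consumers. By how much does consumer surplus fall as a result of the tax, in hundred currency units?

Without the tax, 410 − 2P = 3P + 15 gives 5P = 395, so P* = 79 and Q* = 252.
With the tax collected from consumers, demand (in seller-price terms) shifts: Qd = 410 − 2(P + 13.5).
Solving gives Q = 235.8 with consumers paying 87.1 and producers receiving 73.6 (the 13.5 wedge).
ΔCS is the trapezoid between Q = 235.8 and Q = 252 of height 8.1: ½ · (252 + 235.8) · 8.1 = 1975.59.

Consumer surplus falls by 1975.59 hundred.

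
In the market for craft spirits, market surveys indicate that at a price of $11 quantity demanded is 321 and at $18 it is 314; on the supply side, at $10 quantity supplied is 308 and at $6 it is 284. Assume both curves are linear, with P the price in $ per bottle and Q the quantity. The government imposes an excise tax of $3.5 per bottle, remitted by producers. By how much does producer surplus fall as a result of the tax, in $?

Demand slope: (314 − 321)/(18 − 11) = -1, so Qd = 332 − P.
Supply slope: (284 − 308)/(6 − 10) = 6, so Qs = 6P + 248.
Before the tax: set 332 − P = 6P + 248 → P* = $12, Q* = 320.
With the tax collected from producers, supply shifts: Qs = 6(P − 3.5) + 248.
New equilibrium: consumers pay $15, producers receive $11.5, Q = 317. (Wedge: Pb − Ps = 3.5.)
ΔPS is the trapezoid between Q = 317 and Q = 320 of height $0.5: ½ · (320 + 317) · 0.5 = $159.25.

Producer surplus falls by $159.25.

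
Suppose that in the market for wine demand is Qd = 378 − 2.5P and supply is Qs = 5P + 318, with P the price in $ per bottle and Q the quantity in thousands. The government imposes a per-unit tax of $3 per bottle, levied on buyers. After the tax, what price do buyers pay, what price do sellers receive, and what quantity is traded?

Before the tax: set 378 − 2.5P = 5P + 318 → P* = $8, Q* = 358.
With the tax collected from buyers, demand (in seller-price terms) shifts: Qd = 378 − 2.5(P + 3).
New equilibrium: buyers pay $10, sellers receive $7, Q = 353. (Wedge: Pb − Ps = 3.)
The less price-elastic side of the market bears the larger share of a per-unit tax.

Buyers pay $10; sellers receive $7; quantity = 353.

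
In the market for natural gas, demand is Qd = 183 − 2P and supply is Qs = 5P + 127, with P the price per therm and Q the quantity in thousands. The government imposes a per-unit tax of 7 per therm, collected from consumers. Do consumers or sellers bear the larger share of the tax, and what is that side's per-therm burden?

Before the tax: set 183 − 2P = 5P + 127 → P* = 8, Q* = 167.
With the tax collected from consumers, demand (in seller-price terms) shifts: Qd = 183 − 2(P + 7).
New equilibrium: consumers pay 13, sellers receive 6, Q = 157. (Wedge: Pb − Ps = 7.)
Per-therm burden: consumers 5, sellers 2.
Consumers take the larger share because demand is less price-elastic here (demand slope 2 vs supply slope 5).

Consumers bear the larger share: 5 per therm.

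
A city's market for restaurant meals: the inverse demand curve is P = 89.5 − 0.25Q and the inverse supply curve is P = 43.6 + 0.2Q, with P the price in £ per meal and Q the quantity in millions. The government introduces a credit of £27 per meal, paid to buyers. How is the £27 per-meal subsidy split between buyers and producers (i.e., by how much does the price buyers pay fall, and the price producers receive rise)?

Inverting to Q(P) form: Qd = 358 − 4P; Qs = 5P − 218.
Without the subsidy, 358 − 4P = 5P − 218 gives 9P = 576, so P* = £64 and Q* = 102.
With a per-unit subsidy paid to buyers, each effectively pays P − 27, so demand becomes Qd = 358 − 4(P − 27).
New equilibrium: buyers pay £49, producers receive £76, Q = 162. (Wedge: Pb − Ps = −27.)
Gain to buyers: £15; to producers: £12. (They sum to £27.)

Buyers gain £15 per meal; producers gain £12 per meal.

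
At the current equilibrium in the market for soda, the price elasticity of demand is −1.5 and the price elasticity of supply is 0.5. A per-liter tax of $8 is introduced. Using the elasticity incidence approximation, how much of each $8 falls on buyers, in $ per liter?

Buyers bear ≈ $2 per liter.

Incidence ratio: buyers' share ≈ εs / (εs + |εd|) = 0.5 / (0.5 + 1.5) = 0.25.
So buyers bear ≈ 0.25 × $8 = $2; suppliers bear $6.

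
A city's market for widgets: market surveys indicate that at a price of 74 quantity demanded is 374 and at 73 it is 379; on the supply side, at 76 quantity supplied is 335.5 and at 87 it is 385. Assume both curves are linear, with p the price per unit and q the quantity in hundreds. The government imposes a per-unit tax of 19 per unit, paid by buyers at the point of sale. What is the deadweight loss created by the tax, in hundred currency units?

Demand slope: (379 − 374)/(73 − 74) = -5, so qd = 744 − 5p.
Supply slope: (385 − 335.5)/(87 − 76) = 4.5, so qs = 4.5p − 6.5.
Without the tax, 744 − 5p = 4.5p − 6.5 gives 9.5p = 750.5, so p* = 79 and q* = 349.
With the tax collected from buyers, demand (in seller-price terms) shifts: qd = 744 − 5(p + 19).
Solving gives q = 304 with buyers paying 88 and sellers receiving 69 (the 19 wedge).
Quantity falls by |ΔQ| = |349 − 304| = 45.
DWL = ½ · t · |ΔQ| = ½ · 19 · 45 = 427.5.

Deadweight loss = 427.5 hundred.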